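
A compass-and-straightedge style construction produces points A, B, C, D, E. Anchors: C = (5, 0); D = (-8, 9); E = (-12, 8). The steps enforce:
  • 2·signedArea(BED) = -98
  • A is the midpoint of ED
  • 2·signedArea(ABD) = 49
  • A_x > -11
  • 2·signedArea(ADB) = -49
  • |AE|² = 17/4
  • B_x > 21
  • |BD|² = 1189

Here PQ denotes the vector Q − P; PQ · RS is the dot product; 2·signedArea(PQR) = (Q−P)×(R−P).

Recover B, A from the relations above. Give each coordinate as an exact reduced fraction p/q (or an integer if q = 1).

A = (-10, 17/2)
B = (22, -8)

1. B_x = 22  [line -1·x + 4·y + 54 = 0 ∩ |BD|² = 1189]
2. B_y = -8  [line -1·x + 4·y + 54 = 0 ∩ |BD|² = 1189]
   → B = (22, -8)
3. A_x = -10  [A is the midpoint of ED]
4. A_y = 17/2  [A is the midpoint of ED]
   → A = (-10, 17/2)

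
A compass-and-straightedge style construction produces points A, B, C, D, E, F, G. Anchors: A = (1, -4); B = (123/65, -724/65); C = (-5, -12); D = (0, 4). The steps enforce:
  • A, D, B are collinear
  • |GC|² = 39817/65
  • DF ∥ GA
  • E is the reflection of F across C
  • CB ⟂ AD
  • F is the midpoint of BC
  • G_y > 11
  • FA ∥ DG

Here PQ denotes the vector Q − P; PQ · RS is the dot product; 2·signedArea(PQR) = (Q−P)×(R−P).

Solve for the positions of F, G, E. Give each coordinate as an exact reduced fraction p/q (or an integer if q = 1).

E = (-549/65, -808/65)
F = (-101/65, -752/65)
G = (166/65, 752/65)

1. F_x = -101/65  [F is the midpoint of BC]
2. F_y = -752/65  [F is the midpoint of BC]
   → F = (-101/65, -752/65)
3. G_x = 166/65  [DF ∥ GA ∩ FA ∥ DG]
4. G_y = 752/65  [DF ∥ GA ∩ FA ∥ DG]
   → G = (166/65, 752/65)
5. E_x = -549/65  [E is the reflection of F across C]
6. E_y = -808/65  [E is the reflection of F across C]
   → E = (-549/65, -808/65)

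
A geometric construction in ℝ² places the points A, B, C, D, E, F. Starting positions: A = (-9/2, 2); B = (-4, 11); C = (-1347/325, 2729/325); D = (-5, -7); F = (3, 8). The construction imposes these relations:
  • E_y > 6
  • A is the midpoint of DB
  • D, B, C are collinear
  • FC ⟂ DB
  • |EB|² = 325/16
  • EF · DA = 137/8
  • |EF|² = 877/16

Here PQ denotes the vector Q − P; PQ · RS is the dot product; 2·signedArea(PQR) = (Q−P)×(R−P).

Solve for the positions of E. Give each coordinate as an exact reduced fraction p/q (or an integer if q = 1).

1. E_x = -17/4  [line -1/2·x + -9·y + 451/8 = 0 ∩ |EF|² = 877/16]
2. E_y = 13/2  [line -1/2·x + -9·y + 451/8 = 0 ∩ |EF|² = 877/16]
   → E = (-17/4, 13/2)

E = (-17/4, 13/2)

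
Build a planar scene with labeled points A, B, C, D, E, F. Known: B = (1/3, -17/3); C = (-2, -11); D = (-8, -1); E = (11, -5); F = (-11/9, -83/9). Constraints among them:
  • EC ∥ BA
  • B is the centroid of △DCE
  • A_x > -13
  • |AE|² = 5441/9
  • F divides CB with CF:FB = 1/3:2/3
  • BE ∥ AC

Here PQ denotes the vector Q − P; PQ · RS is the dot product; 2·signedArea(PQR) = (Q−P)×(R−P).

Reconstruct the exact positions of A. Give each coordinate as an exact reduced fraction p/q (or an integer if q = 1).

A = (-38/3, -35/3)

1. A_x = -38/3  [BE ∥ AC ∩ EC ∥ BA]
2. A_y = -35/3  [BE ∥ AC ∩ EC ∥ BA]
   → A = (-38/3, -35/3)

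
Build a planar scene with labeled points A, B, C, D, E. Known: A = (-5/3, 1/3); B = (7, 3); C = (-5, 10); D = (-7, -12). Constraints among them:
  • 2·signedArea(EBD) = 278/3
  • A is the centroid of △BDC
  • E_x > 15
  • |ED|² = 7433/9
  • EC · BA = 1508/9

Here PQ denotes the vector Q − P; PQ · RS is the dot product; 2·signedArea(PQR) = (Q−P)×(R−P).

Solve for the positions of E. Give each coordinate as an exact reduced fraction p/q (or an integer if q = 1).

1. E_x = 47/3  [2·signedArea(EBD) = 278/3 ∩ EC · BA = 1508/9]
2. E_y = 17/3  [2·signedArea(EBD) = 278/3 ∩ EC · BA = 1508/9]
   → E = (47/3, 17/3)

E = (47/3, 17/3)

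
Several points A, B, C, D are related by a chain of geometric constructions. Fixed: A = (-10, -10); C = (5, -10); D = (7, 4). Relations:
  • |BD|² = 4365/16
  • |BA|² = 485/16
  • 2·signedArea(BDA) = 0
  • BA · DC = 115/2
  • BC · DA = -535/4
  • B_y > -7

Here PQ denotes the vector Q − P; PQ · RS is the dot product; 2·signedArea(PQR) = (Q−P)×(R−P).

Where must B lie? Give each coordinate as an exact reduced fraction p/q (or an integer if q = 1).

1. B_x = -23/4  [2·signedArea(BDA) = 0 ∩ BC · DA = -535/4]
2. B_y = -13/2  [2·signedArea(BDA) = 0 ∩ BC · DA = -535/4]
   → B = (-23/4, -13/2)

B = (-23/4, -13/2)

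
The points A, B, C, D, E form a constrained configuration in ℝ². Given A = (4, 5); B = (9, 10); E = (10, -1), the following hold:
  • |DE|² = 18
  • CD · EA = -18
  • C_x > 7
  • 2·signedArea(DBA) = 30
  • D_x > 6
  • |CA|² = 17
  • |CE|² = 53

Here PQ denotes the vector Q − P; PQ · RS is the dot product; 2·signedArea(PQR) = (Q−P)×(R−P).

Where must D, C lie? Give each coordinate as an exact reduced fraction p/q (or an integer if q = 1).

C = (8, 6)
D = (7, 2)

1. D_x = 7  [line 5·x + -5·y + -25 = 0 ∩ |DE|² = 18]
2. D_y = 2  [line 5·x + -5·y + -25 = 0 ∩ |DE|² = 18]
   → D = (7, 2)
3. C_x = 8  [line 6·x + -6·y + -12 = 0 ∩ |CA|² = 17]
4. C_y = 6  [line 6·x + -6·y + -12 = 0 ∩ |CA|² = 17]
   → C = (8, 6)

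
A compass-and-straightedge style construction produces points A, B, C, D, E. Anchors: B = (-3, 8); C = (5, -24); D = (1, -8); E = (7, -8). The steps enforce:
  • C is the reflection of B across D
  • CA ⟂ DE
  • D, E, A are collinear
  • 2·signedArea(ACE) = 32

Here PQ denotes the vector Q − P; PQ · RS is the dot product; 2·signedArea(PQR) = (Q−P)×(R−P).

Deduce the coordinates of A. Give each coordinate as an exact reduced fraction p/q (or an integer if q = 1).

A = (5, -8)

1. A_x = 5  [D, E, A are collinear ∩ CA ⟂ DE]
2. A_y = -8  [D, E, A are collinear ∩ CA ⟂ DE]
   → A = (5, -8)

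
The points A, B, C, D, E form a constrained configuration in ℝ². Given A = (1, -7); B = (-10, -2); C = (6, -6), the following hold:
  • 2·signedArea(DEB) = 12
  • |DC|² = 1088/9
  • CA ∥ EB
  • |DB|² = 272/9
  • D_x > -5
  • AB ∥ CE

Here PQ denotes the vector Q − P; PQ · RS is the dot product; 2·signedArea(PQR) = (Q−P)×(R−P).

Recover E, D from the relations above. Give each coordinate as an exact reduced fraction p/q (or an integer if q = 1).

D = (-14/3, -10/3)
E = (-5, -1)

1. E_x = -5  [CA ∥ EB ∩ AB ∥ CE]
2. E_y = -1  [CA ∥ EB ∩ AB ∥ CE]
   → E = (-5, -1)
3. D_x = -14/3  [line 1·x + -5·y + -12 = 0 ∩ |DB|² = 272/9]
4. D_y = -10/3  [line 1·x + -5·y + -12 = 0 ∩ |DB|² = 272/9]
   → D = (-14/3, -10/3)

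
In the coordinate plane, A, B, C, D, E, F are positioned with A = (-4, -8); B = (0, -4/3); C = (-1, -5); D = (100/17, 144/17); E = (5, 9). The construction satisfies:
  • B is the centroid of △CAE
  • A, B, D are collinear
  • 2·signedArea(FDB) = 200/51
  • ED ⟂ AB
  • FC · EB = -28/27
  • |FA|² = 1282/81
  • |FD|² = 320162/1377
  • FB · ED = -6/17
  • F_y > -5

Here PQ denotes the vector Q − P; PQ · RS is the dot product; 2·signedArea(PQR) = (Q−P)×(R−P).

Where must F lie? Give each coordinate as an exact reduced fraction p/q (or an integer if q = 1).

1. F_x = -5/3  [FC · EB = -28/27 ∩ 2·signedArea(FDB) = 200/51]
2. F_y = -43/9  [FC · EB = -28/27 ∩ 2·signedArea(FDB) = 200/51]
   → F = (-5/3, -43/9)

F = (-5/3, -43/9)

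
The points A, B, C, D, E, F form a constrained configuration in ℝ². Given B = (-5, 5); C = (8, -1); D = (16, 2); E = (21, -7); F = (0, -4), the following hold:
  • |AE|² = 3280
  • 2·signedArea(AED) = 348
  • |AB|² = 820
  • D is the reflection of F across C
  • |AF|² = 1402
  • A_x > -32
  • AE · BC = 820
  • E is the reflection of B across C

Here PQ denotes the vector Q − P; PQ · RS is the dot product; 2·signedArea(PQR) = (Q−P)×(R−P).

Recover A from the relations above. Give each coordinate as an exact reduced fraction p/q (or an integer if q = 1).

A = (-31, 17)

1. A_x = -31  [2·signedArea(AED) = 348 ∩ AE · BC = 820]
2. A_y = 17  [2·signedArea(AED) = 348 ∩ AE · BC = 820]
   → A = (-31, 17)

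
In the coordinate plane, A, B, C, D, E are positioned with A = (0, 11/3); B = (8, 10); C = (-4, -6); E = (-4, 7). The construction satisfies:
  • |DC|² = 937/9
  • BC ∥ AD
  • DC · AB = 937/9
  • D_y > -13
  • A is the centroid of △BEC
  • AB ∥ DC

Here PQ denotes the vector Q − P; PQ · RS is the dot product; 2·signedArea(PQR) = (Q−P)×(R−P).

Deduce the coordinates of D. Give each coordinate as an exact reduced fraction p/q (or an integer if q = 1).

D = (-12, -37/3)

1. D_x = -12  [AB ∥ DC ∩ BC ∥ AD]
2. D_y = -37/3  [AB ∥ DC ∩ BC ∥ AD]
   → D = (-12, -37/3)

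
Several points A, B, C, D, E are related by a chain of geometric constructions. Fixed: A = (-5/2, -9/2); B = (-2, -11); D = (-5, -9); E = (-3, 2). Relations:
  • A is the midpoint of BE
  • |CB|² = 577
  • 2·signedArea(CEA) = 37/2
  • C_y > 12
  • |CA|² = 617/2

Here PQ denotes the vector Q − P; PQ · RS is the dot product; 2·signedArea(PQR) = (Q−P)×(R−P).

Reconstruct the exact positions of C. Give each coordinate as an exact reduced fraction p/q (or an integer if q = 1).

C = (-1, 13)

1. C_x = -1  [line 13/2·x + 1/2·y + 0 = 0 ∩ |CB|² = 577]
2. C_y = 13  [line 13/2·x + 1/2·y + 0 = 0 ∩ |CB|² = 577]
   → C = (-1, 13)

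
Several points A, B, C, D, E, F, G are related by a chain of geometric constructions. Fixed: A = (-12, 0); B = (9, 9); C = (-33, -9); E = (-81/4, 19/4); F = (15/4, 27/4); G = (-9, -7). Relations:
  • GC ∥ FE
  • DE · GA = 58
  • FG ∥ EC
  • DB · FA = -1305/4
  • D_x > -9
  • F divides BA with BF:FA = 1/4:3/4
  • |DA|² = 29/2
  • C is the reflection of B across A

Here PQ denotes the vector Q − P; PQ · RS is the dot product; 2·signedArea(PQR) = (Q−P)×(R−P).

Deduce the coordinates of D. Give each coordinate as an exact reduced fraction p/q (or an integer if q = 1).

1. D_x = -17/2  [DB · FA = -1305/4 ∩ DE · GA = 58]
2. D_y = 3/2  [DB · FA = -1305/4 ∩ DE · GA = 58]
   → D = (-17/2, 3/2)

D = (-17/2, 3/2)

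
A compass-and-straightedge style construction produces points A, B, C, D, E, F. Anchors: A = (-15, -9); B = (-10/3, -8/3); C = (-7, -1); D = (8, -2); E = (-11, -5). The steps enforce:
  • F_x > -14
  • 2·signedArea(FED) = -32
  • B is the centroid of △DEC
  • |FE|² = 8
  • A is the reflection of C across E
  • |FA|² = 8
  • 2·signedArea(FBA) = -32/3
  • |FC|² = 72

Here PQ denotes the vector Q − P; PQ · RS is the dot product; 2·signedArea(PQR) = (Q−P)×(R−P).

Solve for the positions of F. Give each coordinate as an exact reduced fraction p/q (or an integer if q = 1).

F = (-13, -7)

1. F_x = -13  [2·signedArea(FBA) = -32/3 ∩ 2·signedArea(FED) = -32]
2. F_y = -7  [2·signedArea(FBA) = -32/3 ∩ 2·signedArea(FED) = -32]
   → F = (-13, -7)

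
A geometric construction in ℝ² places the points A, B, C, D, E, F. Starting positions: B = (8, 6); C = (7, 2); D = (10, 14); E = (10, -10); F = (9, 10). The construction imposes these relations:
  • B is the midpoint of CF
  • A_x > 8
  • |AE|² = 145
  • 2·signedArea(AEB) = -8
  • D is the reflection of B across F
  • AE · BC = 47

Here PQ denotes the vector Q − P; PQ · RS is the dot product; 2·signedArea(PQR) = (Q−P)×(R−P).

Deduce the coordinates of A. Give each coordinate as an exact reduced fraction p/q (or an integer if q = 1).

A = (9, 2)

1. A_x = 9  [AE · BC = 47 ∩ 2·signedArea(AEB) = -8]
2. A_y = 2  [AE · BC = 47 ∩ 2·signedArea(AEB) = -8]
   → A = (9, 2)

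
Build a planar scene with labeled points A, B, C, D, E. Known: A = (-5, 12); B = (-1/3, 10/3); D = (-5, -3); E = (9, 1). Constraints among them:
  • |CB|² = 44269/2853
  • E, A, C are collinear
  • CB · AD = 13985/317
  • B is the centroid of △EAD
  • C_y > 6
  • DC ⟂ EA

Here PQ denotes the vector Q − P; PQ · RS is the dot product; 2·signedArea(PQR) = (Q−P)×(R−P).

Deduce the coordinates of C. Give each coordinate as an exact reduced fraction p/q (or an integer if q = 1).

C = (725/317, 1989/317)

1. C_x = 725/317  [E, A, C are collinear ∩ DC ⟂ EA]
2. C_y = 1989/317  [E, A, C are collinear ∩ DC ⟂ EA]
   → C = (725/317, 1989/317)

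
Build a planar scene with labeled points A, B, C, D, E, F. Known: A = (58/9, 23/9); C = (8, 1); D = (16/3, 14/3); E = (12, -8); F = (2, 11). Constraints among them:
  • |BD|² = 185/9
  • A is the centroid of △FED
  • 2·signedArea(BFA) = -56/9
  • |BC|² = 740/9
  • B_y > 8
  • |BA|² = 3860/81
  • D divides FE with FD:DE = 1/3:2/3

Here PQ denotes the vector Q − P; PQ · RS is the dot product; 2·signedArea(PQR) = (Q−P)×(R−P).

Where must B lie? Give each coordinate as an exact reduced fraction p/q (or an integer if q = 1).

B = (8/3, 25/3)

1. B_x = 8/3  [line 76/9·x + 40/9·y + -536/9 = 0 ∩ |BC|² = 740/9]
2. B_y = 25/3  [line 76/9·x + 40/9·y + -536/9 = 0 ∩ |BC|² = 740/9]
   → B = (8/3, 25/3)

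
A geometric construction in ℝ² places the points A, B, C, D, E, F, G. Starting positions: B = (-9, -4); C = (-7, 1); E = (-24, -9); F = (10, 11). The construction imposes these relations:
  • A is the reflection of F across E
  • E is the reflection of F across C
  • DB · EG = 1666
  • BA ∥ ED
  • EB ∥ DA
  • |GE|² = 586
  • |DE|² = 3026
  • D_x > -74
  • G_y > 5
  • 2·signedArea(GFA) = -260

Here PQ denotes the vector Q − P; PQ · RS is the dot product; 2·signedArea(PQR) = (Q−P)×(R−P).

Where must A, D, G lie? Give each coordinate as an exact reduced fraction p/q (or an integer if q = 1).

A = (-58, -29)
D = (-73, -34)
G = (-5, 6)

1. A_x = -58  [A is the reflection of F across E]
2. A_y = -29  [A is the reflection of F across E]
   → A = (-58, -29)
3. D_x = -73  [EB ∥ DA ∩ BA ∥ ED]
4. D_y = -34  [EB ∥ DA ∩ BA ∥ ED]
   → D = (-73, -34)
5. G_x = -5  [2·signedArea(GFA) = -260 ∩ DB · EG = 1666]
6. G_y = 6  [2·signedArea(GFA) = -260 ∩ DB · EG = 1666]
   → G = (-5, 6)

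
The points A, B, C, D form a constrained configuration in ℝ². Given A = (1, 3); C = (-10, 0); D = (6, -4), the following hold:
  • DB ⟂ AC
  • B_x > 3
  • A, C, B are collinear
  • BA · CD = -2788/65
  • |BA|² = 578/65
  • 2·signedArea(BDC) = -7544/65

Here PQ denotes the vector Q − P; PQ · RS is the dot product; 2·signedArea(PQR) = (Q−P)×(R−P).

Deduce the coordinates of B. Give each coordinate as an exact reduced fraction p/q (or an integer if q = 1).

B = (252/65, 246/65)

1. B_x = 252/65  [A, C, B are collinear ∩ DB ⟂ AC]
2. B_y = 246/65  [A, C, B are collinear ∩ DB ⟂ AC]
   → B = (252/65, 246/65)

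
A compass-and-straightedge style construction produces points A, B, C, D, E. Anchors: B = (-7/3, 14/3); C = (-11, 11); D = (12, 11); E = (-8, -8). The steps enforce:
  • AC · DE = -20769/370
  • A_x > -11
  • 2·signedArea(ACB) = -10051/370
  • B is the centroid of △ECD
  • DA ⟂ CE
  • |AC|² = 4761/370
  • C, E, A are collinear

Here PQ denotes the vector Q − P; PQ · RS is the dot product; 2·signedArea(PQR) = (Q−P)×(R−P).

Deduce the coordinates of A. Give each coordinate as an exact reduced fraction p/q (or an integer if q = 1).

A = (-3863/370, 2759/370)

1. A_x = -3863/370  [C, E, A are collinear ∩ DA ⟂ CE]
2. A_y = 2759/370  [C, E, A are collinear ∩ DA ⟂ CE]
   → A = (-3863/370, 2759/370)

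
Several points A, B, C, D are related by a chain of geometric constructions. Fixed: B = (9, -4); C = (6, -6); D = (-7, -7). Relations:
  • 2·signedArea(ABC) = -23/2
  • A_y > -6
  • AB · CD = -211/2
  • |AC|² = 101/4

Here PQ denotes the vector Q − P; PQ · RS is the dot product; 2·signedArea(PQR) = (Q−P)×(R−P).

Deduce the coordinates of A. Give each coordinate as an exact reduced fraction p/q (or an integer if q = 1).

A = (1, -11/2)

1. A_x = 1  [AB · CD = -211/2 ∩ 2·signedArea(ABC) = -23/2]
2. A_y = -11/2  [AB · CD = -211/2 ∩ 2·signedArea(ABC) = -23/2]
   → A = (1, -11/2)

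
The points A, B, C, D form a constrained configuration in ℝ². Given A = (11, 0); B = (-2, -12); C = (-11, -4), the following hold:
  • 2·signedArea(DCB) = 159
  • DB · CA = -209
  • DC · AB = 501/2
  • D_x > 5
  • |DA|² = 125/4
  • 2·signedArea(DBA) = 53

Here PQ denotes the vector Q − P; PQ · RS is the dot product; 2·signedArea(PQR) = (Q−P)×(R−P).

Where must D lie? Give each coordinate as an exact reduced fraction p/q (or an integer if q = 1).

1. D_x = 11/2  [DC · AB = 501/2 ∩ 2·signedArea(DBA) = 53]
2. D_y = -1  [DC · AB = 501/2 ∩ 2·signedArea(DBA) = 53]
   → D = (11/2, -1)

D = (11/2, -1)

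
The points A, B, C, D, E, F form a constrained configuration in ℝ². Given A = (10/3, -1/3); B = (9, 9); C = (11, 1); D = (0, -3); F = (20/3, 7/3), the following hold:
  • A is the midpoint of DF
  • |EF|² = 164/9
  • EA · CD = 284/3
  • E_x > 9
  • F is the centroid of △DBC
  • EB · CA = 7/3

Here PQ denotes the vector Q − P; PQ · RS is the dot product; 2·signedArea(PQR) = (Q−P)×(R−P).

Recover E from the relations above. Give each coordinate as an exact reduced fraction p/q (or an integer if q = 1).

1. E_x = 10  [EA · CD = 284/3 ∩ EB · CA = 7/3]
2. E_y = 5  [EA · CD = 284/3 ∩ EB · CA = 7/3]
   → E = (10, 5)

E = (10, 5)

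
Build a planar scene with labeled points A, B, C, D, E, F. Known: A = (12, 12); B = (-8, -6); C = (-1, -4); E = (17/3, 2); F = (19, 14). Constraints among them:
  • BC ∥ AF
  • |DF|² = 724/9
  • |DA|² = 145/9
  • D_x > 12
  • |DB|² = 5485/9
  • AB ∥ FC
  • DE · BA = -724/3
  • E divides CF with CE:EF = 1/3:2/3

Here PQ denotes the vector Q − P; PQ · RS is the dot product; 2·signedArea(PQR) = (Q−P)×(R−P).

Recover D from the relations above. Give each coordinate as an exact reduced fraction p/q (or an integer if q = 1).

1. D_x = 37/3  [line -20·x + -18·y + 1172/3 = 0 ∩ |DF|² = 724/9]
2. D_y = 8  [line -20·x + -18·y + 1172/3 = 0 ∩ |DF|² = 724/9]
   → D = (37/3, 8)

D = (37/3, 8)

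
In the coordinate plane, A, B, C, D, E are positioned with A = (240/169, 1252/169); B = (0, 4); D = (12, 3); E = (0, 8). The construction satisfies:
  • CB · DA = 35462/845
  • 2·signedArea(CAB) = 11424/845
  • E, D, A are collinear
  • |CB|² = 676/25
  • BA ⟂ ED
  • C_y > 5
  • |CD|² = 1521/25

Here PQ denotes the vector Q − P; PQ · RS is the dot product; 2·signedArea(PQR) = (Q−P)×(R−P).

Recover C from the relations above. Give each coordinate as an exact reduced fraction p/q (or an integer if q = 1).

C = (24/5, 6)

1. C_x = 24/5  [line 576/169·x + -240/169·y + -6624/845 = 0 ∩ |CD|² = 1521/25]
2. C_y = 6  [line 576/169·x + -240/169·y + -6624/845 = 0 ∩ |CD|² = 1521/25]
   → C = (24/5, 6)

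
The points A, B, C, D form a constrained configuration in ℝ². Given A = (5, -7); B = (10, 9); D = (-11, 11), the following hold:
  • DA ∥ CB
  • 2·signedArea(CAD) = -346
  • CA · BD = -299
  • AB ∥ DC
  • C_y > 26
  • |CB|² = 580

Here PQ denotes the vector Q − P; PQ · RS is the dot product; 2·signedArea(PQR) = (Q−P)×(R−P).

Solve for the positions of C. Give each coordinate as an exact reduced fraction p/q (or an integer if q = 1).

C = (-6, 27)

1. C_x = -6  [DA ∥ CB ∩ AB ∥ DC]
2. C_y = 27  [DA ∥ CB ∩ AB ∥ DC]
   → C = (-6, 27)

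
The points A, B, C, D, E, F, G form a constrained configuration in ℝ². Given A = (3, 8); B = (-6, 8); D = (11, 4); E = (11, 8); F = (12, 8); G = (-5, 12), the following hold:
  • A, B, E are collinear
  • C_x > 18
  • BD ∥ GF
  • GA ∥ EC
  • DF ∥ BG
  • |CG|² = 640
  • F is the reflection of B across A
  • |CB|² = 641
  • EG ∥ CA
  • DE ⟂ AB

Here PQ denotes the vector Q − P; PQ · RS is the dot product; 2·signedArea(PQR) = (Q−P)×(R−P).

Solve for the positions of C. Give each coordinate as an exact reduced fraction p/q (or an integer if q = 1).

C = (19, 4)

1. C_x = 19  [EG ∥ CA ∩ GA ∥ EC]
2. C_y = 4  [EG ∥ CA ∩ GA ∥ EC]
   → C = (19, 4)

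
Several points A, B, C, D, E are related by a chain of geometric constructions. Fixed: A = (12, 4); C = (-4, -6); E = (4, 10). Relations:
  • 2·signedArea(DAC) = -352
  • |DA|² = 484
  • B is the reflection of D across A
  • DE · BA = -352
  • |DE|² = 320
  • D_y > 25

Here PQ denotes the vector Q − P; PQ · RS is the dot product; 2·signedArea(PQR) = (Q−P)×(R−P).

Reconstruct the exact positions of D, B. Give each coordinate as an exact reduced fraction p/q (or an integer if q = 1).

B = (12, -18)
D = (12, 26)

1. D_x = 12  [line 10·x + -16·y + 296 = 0 ∩ |DA|² = 484]
2. D_y = 26  [line 10·x + -16·y + 296 = 0 ∩ |DA|² = 484]
   → D = (12, 26)
3. B_x = 12  [DE · BA = -352 ∩ B is the reflection of D across A]
4. B_y = -18  [DE · BA = -352 ∩ B is the reflection of D across A]
   → B = (12, -18)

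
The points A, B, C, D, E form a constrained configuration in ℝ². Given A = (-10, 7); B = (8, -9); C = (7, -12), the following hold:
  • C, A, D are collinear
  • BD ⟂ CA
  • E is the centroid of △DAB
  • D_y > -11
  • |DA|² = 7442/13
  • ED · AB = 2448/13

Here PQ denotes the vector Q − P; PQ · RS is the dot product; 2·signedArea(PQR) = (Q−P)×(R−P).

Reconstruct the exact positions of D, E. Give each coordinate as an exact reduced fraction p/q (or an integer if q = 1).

D = (387/65, -704/65)
E = (257/195, -278/65)

1. D_x = 387/65  [C, A, D are collinear ∩ BD ⟂ CA]
2. D_y = -704/65  [C, A, D are collinear ∩ BD ⟂ CA]
   → D = (387/65, -704/65)
3. E_x = 257/195  [E is the centroid of △DAB]
4. E_y = -278/65  [E is the centroid of △DAB]
   → E = (257/195, -278/65)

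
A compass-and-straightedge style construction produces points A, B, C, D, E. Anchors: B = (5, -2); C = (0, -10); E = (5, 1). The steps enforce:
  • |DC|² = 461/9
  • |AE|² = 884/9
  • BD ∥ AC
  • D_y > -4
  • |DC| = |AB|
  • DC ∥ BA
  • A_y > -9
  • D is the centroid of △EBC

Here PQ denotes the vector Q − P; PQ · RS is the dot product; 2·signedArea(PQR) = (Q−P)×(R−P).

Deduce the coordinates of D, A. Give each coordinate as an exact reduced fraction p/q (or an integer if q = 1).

1. D_x = 10/3  [D is the centroid of △EBC]
2. D_y = -11/3  [D is the centroid of △EBC]
   → D = (10/3, -11/3)
3. A_x = 5/3  [BD ∥ AC ∩ DC ∥ BA]
4. A_y = -25/3  [BD ∥ AC ∩ DC ∥ BA]
   → A = (5/3, -25/3)

A = (5/3, -25/3)
D = (10/3, -11/3)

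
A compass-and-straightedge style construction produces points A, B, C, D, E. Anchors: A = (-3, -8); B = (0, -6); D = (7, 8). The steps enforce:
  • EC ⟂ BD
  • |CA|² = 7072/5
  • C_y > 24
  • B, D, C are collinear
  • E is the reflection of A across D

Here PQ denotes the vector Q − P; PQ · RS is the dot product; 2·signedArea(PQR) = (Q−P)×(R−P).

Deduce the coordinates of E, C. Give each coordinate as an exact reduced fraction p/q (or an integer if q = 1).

C = (77/5, 124/5)
E = (17, 24)

1. E_x = 17  [E is the reflection of A across D]
2. E_y = 24  [E is the reflection of A across D]
   → E = (17, 24)
3. C_x = 77/5  [B, D, C are collinear ∩ EC ⟂ BD]
4. C_y = 124/5  [B, D, C are collinear ∩ EC ⟂ BD]
   → C = (77/5, 124/5)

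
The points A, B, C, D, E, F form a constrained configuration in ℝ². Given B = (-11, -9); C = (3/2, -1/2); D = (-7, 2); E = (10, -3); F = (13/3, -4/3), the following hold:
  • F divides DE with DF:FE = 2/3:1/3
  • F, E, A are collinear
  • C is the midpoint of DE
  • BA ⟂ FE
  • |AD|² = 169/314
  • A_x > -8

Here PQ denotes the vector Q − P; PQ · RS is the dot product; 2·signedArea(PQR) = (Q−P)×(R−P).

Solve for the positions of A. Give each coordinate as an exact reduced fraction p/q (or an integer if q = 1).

A = (-2419/314, 693/314)

1. A_x = -2419/314  [F, E, A are collinear ∩ BA ⟂ FE]
2. A_y = 693/314  [F, E, A are collinear ∩ BA ⟂ FE]
   → A = (-2419/314, 693/314)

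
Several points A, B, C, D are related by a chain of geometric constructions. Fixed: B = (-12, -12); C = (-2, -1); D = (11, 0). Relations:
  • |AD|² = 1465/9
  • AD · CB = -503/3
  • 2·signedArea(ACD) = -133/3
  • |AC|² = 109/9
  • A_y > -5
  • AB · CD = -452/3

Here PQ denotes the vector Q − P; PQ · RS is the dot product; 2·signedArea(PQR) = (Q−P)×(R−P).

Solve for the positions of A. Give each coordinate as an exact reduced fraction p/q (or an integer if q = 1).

1. A_x = -1  [AD · CB = -503/3 ∩ AB · CD = -452/3]
2. A_y = -13/3  [AD · CB = -503/3 ∩ AB · CD = -452/3]
   → A = (-1, -13/3)

A = (-1, -13/3)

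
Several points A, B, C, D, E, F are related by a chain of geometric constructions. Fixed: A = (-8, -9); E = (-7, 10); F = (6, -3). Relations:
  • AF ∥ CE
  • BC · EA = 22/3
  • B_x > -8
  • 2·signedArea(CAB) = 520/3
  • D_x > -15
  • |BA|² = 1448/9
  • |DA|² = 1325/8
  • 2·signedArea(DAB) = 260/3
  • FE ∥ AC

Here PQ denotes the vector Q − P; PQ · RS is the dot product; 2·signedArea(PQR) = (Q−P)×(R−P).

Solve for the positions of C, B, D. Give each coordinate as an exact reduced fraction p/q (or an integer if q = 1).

1. C_x = -21  [AF ∥ CE ∩ FE ∥ AC]
2. C_y = 4  [AF ∥ CE ∩ FE ∥ AC]
   → C = (-21, 4)
3. B_x = -22/3  [BC · EA = 22/3 ∩ 2·signedArea(CAB) = 520/3]
4. B_y = 11/3  [BC · EA = 22/3 ∩ 2·signedArea(CAB) = 520/3]
   → B = (-22/3, 11/3)
5. D_x = -57/4  [line -38/3·x + 2/3·y + -182 = 0 ∩ |DA|² = 1325/8]
6. D_y = 9/4  [line -38/3·x + 2/3·y + -182 = 0 ∩ |DA|² = 1325/8]
   → D = (-57/4, 9/4)

B = (-22/3, 11/3)
C = (-21, 4)
D = (-57/4, 9/4)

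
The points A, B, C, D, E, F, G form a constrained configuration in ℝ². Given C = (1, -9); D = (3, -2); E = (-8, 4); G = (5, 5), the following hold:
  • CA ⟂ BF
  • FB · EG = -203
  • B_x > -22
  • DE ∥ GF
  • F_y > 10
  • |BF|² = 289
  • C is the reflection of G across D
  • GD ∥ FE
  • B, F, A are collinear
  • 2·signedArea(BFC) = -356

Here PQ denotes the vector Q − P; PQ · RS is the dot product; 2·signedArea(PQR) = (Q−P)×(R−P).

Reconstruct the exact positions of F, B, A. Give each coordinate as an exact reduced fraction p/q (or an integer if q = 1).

1. F_x = -6  [GD ∥ FE ∩ DE ∥ GF]
2. F_y = 11  [GD ∥ FE ∩ DE ∥ GF]
   → F = (-6, 11)
3. B_x = -21  [2·signedArea(BFC) = -356 ∩ FB · EG = -203]
4. B_y = 3  [2·signedArea(BFC) = -356 ∩ FB · EG = -203]
   → B = (-21, 3)
5. A_x = -2559/289  [B, F, A are collinear ∩ CA ⟂ BF]
6. A_y = 2739/289  [B, F, A are collinear ∩ CA ⟂ BF]
   → A = (-2559/289, 2739/289)

A = (-2559/289, 2739/289)
B = (-21, 3)
F = (-6, 11)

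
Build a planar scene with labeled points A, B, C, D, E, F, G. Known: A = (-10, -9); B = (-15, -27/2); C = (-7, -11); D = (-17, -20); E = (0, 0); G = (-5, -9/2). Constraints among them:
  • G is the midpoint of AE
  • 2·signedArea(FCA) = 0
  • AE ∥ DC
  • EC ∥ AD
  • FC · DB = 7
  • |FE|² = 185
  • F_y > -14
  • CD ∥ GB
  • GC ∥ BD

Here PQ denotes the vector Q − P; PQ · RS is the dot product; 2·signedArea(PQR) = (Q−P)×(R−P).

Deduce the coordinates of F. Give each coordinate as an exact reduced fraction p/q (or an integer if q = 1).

1. F_x = -4  [2·signedArea(FCA) = 0 ∩ FC · DB = 7]
2. F_y = -13  [2·signedArea(FCA) = 0 ∩ FC · DB = 7]
   → F = (-4, -13)

F = (-4, -13)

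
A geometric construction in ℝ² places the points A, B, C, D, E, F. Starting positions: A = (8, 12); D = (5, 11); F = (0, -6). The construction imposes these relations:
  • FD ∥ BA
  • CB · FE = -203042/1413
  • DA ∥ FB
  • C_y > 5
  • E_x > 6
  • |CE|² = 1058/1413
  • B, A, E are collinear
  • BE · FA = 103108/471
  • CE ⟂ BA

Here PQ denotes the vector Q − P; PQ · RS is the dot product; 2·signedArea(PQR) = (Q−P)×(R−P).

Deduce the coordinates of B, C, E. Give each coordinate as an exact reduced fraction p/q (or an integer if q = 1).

1. B_x = 3  [FD ∥ BA ∩ DA ∥ FB]
2. B_y = -5  [FD ∥ BA ∩ DA ∥ FB]
   → B = (3, -5)
3. E_x = 2903/471  [B, A, E are collinear ∩ BE · FA = 103108/471]
4. E_y = 2711/471  [B, A, E are collinear ∩ BE · FA = 103108/471]
   → E = (2903/471, 2711/471)
5. C_x = 16/3  [CB · FE = -203042/1413 ∩ CE ⟂ BA]
6. C_y = 6  [CB · FE = -203042/1413 ∩ CE ⟂ BA]
   → C = (16/3, 6)

B = (3, -5)
C = (16/3, 6)
E = (2903/471, 2711/471)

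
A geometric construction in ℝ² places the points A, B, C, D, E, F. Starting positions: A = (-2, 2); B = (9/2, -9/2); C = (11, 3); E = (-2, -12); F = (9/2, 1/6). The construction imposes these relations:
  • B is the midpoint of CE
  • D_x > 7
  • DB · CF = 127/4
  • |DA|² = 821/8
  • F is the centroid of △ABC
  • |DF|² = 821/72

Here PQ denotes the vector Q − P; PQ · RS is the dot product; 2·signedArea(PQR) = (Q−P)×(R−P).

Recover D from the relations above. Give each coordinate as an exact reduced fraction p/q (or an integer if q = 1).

D = (31/4, -3/4)

1. D_x = 31/4  [line 13/2·x + 17/6·y + -193/4 = 0 ∩ |DA|² = 821/8]
2. D_y = -3/4  [line 13/2·x + 17/6·y + -193/4 = 0 ∩ |DA|² = 821/8]
   → D = (31/4, -3/4)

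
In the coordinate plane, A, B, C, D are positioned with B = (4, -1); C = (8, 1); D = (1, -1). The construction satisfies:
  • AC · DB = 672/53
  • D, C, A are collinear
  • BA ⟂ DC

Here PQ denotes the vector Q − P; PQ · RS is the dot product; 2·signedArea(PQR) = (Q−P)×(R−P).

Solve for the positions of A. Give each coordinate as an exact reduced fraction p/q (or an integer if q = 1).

1. A_x = 200/53  [D, C, A are collinear ∩ BA ⟂ DC]
2. A_y = -11/53  [D, C, A are collinear ∩ BA ⟂ DC]
   → A = (200/53, -11/53)

A = (200/53, -11/53)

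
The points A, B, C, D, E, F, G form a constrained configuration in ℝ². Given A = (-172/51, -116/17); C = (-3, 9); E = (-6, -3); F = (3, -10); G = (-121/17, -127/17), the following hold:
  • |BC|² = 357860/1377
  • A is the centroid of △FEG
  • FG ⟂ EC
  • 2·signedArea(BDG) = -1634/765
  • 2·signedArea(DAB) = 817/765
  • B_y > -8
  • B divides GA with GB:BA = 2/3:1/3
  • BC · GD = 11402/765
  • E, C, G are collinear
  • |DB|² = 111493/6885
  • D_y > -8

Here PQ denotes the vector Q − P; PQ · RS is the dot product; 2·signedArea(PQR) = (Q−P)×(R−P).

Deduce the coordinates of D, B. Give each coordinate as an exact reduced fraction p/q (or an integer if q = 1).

1. B_x = -707/153  [B divides GA with GB:BA = 2/3:1/3]
2. B_y = -359/51  [B divides GA with GB:BA = 2/3:1/3]
   → B = (-707/153, -359/51)
3. D_x = -3/5  [2·signedArea(DAB) = 817/765 ∩ BC · GD = 11402/765]
4. D_y = -36/5  [2·signedArea(DAB) = 817/765 ∩ BC · GD = 11402/765]
   → D = (-3/5, -36/5)

B = (-707/153, -359/51)
D = (-3/5, -36/5)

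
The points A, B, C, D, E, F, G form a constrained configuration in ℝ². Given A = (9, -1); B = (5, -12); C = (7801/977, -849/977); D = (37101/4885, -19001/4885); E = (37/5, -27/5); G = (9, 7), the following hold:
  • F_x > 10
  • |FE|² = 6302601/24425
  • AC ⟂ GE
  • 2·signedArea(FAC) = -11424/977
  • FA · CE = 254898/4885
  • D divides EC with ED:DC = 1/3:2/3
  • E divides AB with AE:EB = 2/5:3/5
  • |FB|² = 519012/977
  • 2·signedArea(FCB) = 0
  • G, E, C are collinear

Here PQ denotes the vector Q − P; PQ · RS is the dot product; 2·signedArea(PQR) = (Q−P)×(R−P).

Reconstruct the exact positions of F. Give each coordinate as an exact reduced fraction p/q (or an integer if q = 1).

1. F_x = 10717/977  [2·signedArea(FCB) = 0 ∩ FA · CE = 254898/4885]
2. F_y = 10026/977  [2·signedArea(FCB) = 0 ∩ FA · CE = 254898/4885]
   → F = (10717/977, 10026/977)

F = (10717/977, 10026/977)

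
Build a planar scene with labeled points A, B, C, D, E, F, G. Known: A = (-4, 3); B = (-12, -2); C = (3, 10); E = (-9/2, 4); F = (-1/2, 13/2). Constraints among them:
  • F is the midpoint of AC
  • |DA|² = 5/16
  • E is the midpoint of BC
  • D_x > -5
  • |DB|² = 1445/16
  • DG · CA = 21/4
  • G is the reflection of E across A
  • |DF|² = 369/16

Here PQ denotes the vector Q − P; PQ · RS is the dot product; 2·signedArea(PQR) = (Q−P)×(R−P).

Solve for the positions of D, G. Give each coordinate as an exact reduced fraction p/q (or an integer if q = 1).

1. G_x = -7/2  [G is the reflection of E across A]
2. G_y = 2  [G is the reflection of E across A]
   → G = (-7/2, 2)
3. D_x = -17/4  [line 7·x + 7·y + 21/4 = 0 ∩ |DB|² = 1445/16]
4. D_y = 7/2  [line 7·x + 7·y + 21/4 = 0 ∩ |DB|² = 1445/16]
   → D = (-17/4, 7/2)

D = (-17/4, 7/2)
G = (-7/2, 2)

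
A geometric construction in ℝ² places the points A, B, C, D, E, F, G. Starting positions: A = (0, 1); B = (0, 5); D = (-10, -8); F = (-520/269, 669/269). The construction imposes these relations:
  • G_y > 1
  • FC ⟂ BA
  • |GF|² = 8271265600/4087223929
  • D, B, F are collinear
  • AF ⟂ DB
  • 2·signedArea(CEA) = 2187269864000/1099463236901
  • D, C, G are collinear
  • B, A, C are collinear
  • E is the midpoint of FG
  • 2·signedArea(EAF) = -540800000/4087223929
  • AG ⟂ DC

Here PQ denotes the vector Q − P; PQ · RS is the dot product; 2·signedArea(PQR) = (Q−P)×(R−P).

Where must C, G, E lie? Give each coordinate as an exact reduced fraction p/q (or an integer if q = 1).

C = (0, 669/269)
E = (-5468174660/4087223929, 8573272129/4087223929)
G = (-11284000/15194141, 25954141/15194141)

1. C_x = 0  [B, A, C are collinear ∩ FC ⟂ BA]
2. C_y = 669/269  [B, A, C are collinear ∩ FC ⟂ BA]
   → C = (0, 669/269)
3. G_x = -11284000/15194141  [D, C, G are collinear ∩ AG ⟂ DC]
4. G_y = 25954141/15194141  [D, C, G are collinear ∩ AG ⟂ DC]
   → G = (-11284000/15194141, 25954141/15194141)
5. E_x = -5468174660/4087223929  [E is the midpoint of FG]
6. E_y = 8573272129/4087223929  [E is the midpoint of FG]
   → E = (-5468174660/4087223929, 8573272129/4087223929)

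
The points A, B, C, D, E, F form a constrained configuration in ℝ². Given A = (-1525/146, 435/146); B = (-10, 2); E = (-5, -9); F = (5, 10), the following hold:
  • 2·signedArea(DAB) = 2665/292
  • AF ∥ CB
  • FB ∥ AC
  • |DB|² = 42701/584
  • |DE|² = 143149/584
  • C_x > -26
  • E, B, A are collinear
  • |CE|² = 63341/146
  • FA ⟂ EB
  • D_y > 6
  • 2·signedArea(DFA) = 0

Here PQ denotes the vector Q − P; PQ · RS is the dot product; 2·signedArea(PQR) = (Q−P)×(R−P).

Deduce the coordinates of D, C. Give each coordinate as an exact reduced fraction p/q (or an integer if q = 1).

C = (-3715/146, -733/146)
D = (-795/292, 1895/292)

1. D_x = -795/292  [2·signedArea(DFA) = 0 ∩ 2·signedArea(DAB) = 2665/292]
2. D_y = 1895/292  [2·signedArea(DFA) = 0 ∩ 2·signedArea(DAB) = 2665/292]
   → D = (-795/292, 1895/292)
3. C_x = -3715/146  [AF ∥ CB ∩ FB ∥ AC]
4. C_y = -733/146  [AF ∥ CB ∩ FB ∥ AC]
   → C = (-3715/146, -733/146)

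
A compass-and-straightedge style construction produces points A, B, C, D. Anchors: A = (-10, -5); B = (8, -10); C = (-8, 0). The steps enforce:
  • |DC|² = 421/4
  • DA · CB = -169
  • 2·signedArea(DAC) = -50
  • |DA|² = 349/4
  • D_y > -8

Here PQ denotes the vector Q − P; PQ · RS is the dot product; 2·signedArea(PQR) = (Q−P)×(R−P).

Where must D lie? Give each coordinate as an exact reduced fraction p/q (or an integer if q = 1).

D = (-1, -15/2)

1. D_x = -1  [2·signedArea(DAC) = -50 ∩ DA · CB = -169]
2. D_y = -15/2  [2·signedArea(DAC) = -50 ∩ DA · CB = -169]
   → D = (-1, -15/2)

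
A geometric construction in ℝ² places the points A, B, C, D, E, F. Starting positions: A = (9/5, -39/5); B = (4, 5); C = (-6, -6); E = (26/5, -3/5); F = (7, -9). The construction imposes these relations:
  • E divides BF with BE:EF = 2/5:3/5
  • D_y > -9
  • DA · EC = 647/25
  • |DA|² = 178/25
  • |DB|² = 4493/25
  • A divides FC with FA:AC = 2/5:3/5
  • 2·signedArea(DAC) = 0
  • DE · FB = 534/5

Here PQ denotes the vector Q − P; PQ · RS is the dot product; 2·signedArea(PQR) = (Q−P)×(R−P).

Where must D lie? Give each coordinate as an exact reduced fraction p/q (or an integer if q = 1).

1. D_x = 22/5  [2·signedArea(DAC) = 0 ∩ DE · FB = 534/5]
2. D_y = -42/5  [2·signedArea(DAC) = 0 ∩ DE · FB = 534/5]
   → D = (22/5, -42/5)

D = (22/5, -42/5)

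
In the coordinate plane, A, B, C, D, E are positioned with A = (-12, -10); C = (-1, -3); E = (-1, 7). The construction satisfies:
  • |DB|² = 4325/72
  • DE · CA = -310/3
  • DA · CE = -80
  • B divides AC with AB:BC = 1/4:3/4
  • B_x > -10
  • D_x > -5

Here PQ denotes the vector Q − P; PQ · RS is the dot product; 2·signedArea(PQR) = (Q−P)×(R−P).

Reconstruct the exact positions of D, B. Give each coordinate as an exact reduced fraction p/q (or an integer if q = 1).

1. D_x = -14/3  [DA · CE = -80 ∩ DE · CA = -310/3]
2. D_y = -2  [DA · CE = -80 ∩ DE · CA = -310/3]
   → D = (-14/3, -2)
3. B_x = -37/4  [B divides AC with AB:BC = 1/4:3/4]
4. B_y = -33/4  [B divides AC with AB:BC = 1/4:3/4]
   → B = (-37/4, -33/4)

B = (-37/4, -33/4)
D = (-14/3, -2)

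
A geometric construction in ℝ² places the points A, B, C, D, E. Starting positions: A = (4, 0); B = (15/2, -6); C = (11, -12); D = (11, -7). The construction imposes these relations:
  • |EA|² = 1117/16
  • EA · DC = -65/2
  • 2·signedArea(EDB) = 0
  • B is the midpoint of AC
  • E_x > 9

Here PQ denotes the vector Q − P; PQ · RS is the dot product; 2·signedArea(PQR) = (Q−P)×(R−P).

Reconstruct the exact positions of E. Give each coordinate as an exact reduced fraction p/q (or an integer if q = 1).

1. E_x = 37/4  [2·signedArea(EDB) = 0 ∩ EA · DC = -65/2]
2. E_y = -13/2  [2·signedArea(EDB) = 0 ∩ EA · DC = -65/2]
   → E = (37/4, -13/2)

E = (37/4, -13/2)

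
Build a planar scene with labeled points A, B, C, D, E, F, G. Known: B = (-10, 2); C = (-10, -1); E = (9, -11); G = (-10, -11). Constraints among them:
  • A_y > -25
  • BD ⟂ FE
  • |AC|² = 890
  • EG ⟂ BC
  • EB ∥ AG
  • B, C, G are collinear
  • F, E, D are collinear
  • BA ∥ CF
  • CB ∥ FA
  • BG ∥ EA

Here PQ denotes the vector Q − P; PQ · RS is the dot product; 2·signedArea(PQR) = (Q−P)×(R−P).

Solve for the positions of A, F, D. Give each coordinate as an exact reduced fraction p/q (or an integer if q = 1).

A = (9, -24)
D = (9, 2)
F = (9, -27)

1. A_x = 9  [EB ∥ AG ∩ BG ∥ EA]
2. A_y = -24  [EB ∥ AG ∩ BG ∥ EA]
   → A = (9, -24)
3. F_x = 9  [CB ∥ FA ∩ BA ∥ CF]
4. F_y = -27  [CB ∥ FA ∩ BA ∥ CF]
   → F = (9, -27)
5. D_x = 9  [F, E, D are collinear ∩ BD ⟂ FE]
6. D_y = 2  [F, E, D are collinear ∩ BD ⟂ FE]
   → D = (9, 2)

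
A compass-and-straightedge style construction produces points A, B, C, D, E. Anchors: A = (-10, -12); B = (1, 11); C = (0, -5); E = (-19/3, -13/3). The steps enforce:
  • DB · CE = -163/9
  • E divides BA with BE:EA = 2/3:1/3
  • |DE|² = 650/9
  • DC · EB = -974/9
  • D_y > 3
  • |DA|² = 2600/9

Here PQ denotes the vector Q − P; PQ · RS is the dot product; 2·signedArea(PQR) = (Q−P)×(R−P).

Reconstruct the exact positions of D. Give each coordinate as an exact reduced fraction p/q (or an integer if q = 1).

D = (-8/3, 10/3)

1. D_x = -8/3  [DC · EB = -974/9 ∩ DB · CE = -163/9]
2. D_y = 10/3  [DC · EB = -974/9 ∩ DB · CE = -163/9]
   → D = (-8/3, 10/3)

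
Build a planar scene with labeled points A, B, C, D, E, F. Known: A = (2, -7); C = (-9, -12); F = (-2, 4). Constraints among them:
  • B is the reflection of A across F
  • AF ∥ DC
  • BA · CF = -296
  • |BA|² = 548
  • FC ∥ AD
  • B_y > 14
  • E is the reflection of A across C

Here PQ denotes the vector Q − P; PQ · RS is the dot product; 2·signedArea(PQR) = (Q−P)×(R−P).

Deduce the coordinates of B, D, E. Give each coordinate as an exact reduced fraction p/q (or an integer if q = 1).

B = (-6, 15)
D = (-5, -23)
E = (-20, -17)

1. B_x = -6  [B is the reflection of A across F]
2. B_y = 15  [B is the reflection of A across F]
   → B = (-6, 15)
3. D_x = -5  [AF ∥ DC ∩ FC ∥ AD]
4. D_y = -23  [AF ∥ DC ∩ FC ∥ AD]
   → D = (-5, -23)
5. E_x = -20  [E is the reflection of A across C]
6. E_y = -17  [E is the reflection of A across C]
   → E = (-20, -17)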